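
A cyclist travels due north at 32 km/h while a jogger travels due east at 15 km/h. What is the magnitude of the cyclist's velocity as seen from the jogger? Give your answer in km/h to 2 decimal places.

Taking east as x and north as y: cyclist velocity = (0.000, 32.000) km/h; jogger velocity = (15.000, 0.000) km/h.
Velocity of cyclist relative to jogger = (0.000, 32.000) − (15.000, 0.000) = (-15.000, 32.000) km/h.
Magnitude = |(-15.000, 32.000)| = 35.341 km/h.

35.34 km/h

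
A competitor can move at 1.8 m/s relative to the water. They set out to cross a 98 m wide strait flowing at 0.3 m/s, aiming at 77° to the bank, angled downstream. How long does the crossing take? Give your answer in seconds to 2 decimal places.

55.88 s

The component of the competitor's velocity perpendicular to the bank is 1.8 × sin 77° = 1.754 m/s.
Only the cross-stream component determines the crossing time; the current contributes nothing perpendicular to the bank.
Time = 98 / 1.754 = 55.877 s.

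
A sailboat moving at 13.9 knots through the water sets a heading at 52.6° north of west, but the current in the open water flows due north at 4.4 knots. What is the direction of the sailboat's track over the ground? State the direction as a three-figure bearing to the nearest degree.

331°

Taking east as x and north as y: velocity relative to the water = (-8.443, 11.042) knots; the water relative to ground = (0.000, 4.400) knots.
Velocity relative to ground = (-8.443, 11.042) + (0.000, 4.400) = (-8.443, 15.442) knots.
Bearing = atan2(-8.44, 15.44) = 331.33° clockwise from north.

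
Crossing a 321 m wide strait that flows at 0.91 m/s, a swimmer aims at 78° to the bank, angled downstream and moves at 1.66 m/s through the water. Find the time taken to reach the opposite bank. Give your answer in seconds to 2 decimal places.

197.69 s

The component of the swimmer's velocity perpendicular to the bank is 1.66 × sin 78° = 1.624 m/s.
The current is parallel to the bank, so it does not affect the crossing time.
Time = 321 / 1.624 = 197.694 s.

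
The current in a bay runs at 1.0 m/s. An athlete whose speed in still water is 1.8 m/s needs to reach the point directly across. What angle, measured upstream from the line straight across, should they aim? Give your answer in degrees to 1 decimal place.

33.7°

To cancel the current, the upstream component of the athlete's velocity must equal the flow: 1.8 sin θ = 1.0.
sin θ = 1.0 / 1.8 = 0.5556.
θ = arcsin(0.5556) = 33.749°.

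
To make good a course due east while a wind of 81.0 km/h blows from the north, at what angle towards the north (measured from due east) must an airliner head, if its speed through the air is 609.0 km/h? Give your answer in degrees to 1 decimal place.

The wind pushes perpendicular to the desired track; the heading must have a component into the wind equal to 81.0 km/h: 609.0 sin θ = 81.0.
sin θ = 0.1330, so θ = 7.643°.

7.6°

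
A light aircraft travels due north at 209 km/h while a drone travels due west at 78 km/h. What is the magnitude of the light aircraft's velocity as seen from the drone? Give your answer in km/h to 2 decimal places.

223.08 km/h

Taking east as x and north as y: light aircraft velocity = (0.000, 209.000) km/h; drone velocity = (-78.000, 0.000) km/h.
Velocity of light aircraft relative to drone = (0.000, 209.000) − (-78.000, 0.000) = (78.000, 209.000) km/h.
Magnitude = |(78.000, 209.000)| = 223.081 km/h.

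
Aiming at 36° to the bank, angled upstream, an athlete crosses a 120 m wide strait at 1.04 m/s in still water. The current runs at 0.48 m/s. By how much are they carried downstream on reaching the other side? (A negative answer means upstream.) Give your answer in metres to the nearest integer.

Perpendicular speed = 0.611 m/s; crossing time = 120 / 0.611 = 196.304 s.
Net downstream speed = -0.361 m/s.
Drift = -0.361 × 196.304 = -70.940 m (upstream).

-71 m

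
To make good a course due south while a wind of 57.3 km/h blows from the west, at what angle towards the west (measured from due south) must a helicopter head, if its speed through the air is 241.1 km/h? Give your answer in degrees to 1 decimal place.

The wind pushes perpendicular to the desired track; the heading must have a component into the wind equal to 57.3 km/h: 241.1 sin θ = 57.3.
sin θ = 0.2377, so θ = 13.749°.

13.7°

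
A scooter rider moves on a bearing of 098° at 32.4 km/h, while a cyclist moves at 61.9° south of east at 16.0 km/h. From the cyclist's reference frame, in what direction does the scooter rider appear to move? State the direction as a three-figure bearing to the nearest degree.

069°

Taking east as x and north as y: scooter rider velocity = (32.085, -4.509) km/h; cyclist velocity = (7.536, -14.114) km/h.
Velocity of scooter rider relative to cyclist = (32.085, -4.509) − (7.536, -14.114) = (24.548, 9.605) km/h.
Bearing = atan2(24.55, 9.60) = 68.63° clockwise from north.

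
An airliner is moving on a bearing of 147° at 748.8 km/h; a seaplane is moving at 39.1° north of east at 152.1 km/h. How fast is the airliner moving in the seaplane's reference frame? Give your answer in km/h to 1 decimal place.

Taking east as x and north as y: airliner velocity = (407.826, -627.997) km/h; seaplane velocity = (118.037, 95.926) km/h.
Velocity of airliner relative to seaplane = (407.826, -627.997) − (118.037, 95.926) = (289.789, -723.922) km/h.
Magnitude = |(289.789, -723.922)| = 779.770 km/h.

779.8 km/h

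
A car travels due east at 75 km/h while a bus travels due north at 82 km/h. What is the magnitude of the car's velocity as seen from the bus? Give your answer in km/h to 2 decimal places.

Taking east as x and north as y: car velocity = (75.000, 0.000) km/h; bus velocity = (0.000, 82.000) km/h.
Velocity of car relative to bus = (75.000, 0.000) − (0.000, 82.000) = (75.000, -82.000) km/h.
Magnitude = |(75.000, -82.000)| = 111.126 km/h.

111.13 km/h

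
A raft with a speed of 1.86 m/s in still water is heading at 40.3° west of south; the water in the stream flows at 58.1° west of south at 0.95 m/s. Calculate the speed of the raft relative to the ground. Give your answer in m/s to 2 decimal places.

2.78 m/s

Taking east as x and north as y: velocity relative to the water = (-1.203, -1.419) m/s; the water relative to ground = (-0.807, -0.502) m/s.
Velocity relative to ground = (-1.203, -1.419) + (-0.807, -0.502) = (-2.010, -1.921) m/s.
Speed = |(-2.010, -1.921)| = 2.780 m/s.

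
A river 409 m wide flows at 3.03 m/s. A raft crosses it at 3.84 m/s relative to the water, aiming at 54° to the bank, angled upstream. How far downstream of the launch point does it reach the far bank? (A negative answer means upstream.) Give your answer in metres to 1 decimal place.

Perpendicular speed = 3.107 m/s; crossing time = 409 / 3.107 = 131.654 s.
Net downstream speed = 0.773 m/s.
Drift = 0.773 × 131.654 = 101.756 m (downstream).

101.8 m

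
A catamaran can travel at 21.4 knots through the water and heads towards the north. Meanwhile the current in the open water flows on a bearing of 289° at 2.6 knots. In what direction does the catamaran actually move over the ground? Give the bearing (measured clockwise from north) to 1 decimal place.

Taking east as x and north as y: velocity relative to the water = (0.000, 21.400) knots; the water relative to ground = (-2.458, 0.846) knots.
Velocity relative to ground = (0.000, 21.400) + (-2.458, 0.846) = (-2.458, 22.246) knots.
Bearing = atan2(-2.46, 22.25) = 353.69° clockwise from north.

353.7°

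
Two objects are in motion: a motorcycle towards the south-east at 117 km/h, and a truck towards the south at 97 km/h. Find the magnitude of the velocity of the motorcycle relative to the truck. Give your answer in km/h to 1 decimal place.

Taking east as x and north as y: motorcycle velocity = (82.731, -82.731) km/h; truck velocity = (0.000, -97.000) km/h.
Velocity of motorcycle relative to truck = (82.731, -82.731) − (0.000, -97.000) = (82.731, 14.269) km/h.
Magnitude = |(82.731, 14.269)| = 83.953 km/h.

84.0 km/h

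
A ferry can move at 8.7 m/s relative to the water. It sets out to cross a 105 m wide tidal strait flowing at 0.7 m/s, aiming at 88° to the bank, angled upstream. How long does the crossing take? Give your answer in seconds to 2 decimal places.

The component of the ferry's velocity perpendicular to the bank is 8.7 × sin 88° = 8.695 m/s.
The flow acts along the bank and has no component across it.
Time = 105 / 8.695 = 12.076 s.

12.08 s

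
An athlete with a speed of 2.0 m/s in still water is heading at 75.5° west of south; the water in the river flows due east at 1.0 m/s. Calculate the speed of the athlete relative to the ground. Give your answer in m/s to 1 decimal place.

1.1 m/s

Taking east as x and north as y: velocity relative to the water = (-1.936, -0.501) m/s; the water relative to ground = (1.000, 0.000) m/s.
Velocity relative to ground = (-1.936, -0.501) + (1.000, 0.000) = (-0.936, -0.501) m/s.
Speed = |(-0.936, -0.501)| = 1.062 m/s.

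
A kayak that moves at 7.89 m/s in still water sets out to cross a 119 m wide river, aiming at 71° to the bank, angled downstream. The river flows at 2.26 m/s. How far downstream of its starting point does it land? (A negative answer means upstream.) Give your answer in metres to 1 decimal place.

77.0 m

Perpendicular speed = 7.460 m/s; crossing time = 119 / 7.460 = 15.951 s.
Net downstream speed = 4.829 m/s.
Drift = 4.829 × 15.951 = 77.025 m (downstream).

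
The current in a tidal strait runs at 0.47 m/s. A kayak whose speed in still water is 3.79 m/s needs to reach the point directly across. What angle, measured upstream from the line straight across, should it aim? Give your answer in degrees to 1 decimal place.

7.1°

To cancel the current, the upstream component of the kayak's velocity must equal the flow: 3.79 sin θ = 0.47.
sin θ = 0.47 / 3.79 = 0.1240.
θ = arcsin(0.1240) = 7.124°.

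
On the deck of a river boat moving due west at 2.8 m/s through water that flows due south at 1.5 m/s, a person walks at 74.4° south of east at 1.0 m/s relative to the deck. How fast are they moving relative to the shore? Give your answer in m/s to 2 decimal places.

3.53 m/s

In east/north components (m/s): person relative to river boat = (0.269, -0.963); river boat relative to water = (-2.800, 0.000); water relative to ground = (0.000, -1.500).
Sum = (-2.531, -2.463) m/s.
Speed = |(-2.531, -2.463)| = 3.532 m/s.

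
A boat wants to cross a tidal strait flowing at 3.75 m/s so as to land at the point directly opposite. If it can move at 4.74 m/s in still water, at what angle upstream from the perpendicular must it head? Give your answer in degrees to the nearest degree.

To cancel the current, the upstream component of the boat's velocity must equal the flow: 4.74 sin θ = 3.75.
sin θ = 3.75 / 4.74 = 0.7911.
θ = arcsin(0.7911) = 52.292°.

52°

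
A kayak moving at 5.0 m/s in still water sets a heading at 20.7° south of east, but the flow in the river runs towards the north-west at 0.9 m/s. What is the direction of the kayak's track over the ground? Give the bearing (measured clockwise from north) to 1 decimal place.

105.6°

Taking east as x and north as y: velocity relative to the water = (4.677, -1.767) m/s; the water relative to ground = (-0.636, 0.636) m/s.
Velocity relative to ground = (4.677, -1.767) + (-0.636, 0.636) = (4.041, -1.131) m/s.
Bearing = atan2(4.04, -1.13) = 105.64° clockwise from north.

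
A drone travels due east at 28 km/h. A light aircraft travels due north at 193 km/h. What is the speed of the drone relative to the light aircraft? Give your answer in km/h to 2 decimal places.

Taking east as x and north as y: drone velocity = (28.000, 0.000) km/h; light aircraft velocity = (0.000, 193.000) km/h.
Velocity of drone relative to light aircraft = (28.000, 0.000) − (0.000, 193.000) = (28.000, -193.000) km/h.
Magnitude = |(28.000, -193.000)| = 195.021 km/h.

195.02 km/h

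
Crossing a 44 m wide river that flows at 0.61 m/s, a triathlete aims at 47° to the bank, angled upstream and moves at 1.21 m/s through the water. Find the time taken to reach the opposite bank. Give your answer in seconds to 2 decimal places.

49.72 s

The component of the triathlete's velocity perpendicular to the bank is 1.21 × sin 47° = 0.885 m/s.
The current is parallel to the bank, so it does not affect the crossing time.
Time = 44 / 0.885 = 49.721 s.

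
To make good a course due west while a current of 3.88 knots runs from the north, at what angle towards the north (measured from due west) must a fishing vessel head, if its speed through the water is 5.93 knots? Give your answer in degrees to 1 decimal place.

40.9°

The current pushes perpendicular to the desired track; the heading must have a component into the current equal to 3.88 knots: 5.93 sin θ = 3.88.
sin θ = 0.6543, so θ = 40.867°.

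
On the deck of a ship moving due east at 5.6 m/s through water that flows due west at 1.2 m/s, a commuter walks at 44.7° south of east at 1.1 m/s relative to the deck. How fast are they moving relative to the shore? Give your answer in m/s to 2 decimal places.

In east/north components (m/s): commuter relative to ship = (0.782, -0.774); ship relative to water = (5.600, 0.000); water relative to ground = (-1.200, 0.000).
Sum = (5.182, -0.774) m/s.
Speed = |(5.182, -0.774)| = 5.239 m/s.

5.24 m/s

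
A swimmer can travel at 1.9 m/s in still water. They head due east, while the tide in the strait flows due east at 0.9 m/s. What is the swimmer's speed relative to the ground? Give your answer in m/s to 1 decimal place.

2.8 m/s

Taking east as x and north as y: velocity relative to the water = (1.900, 0.000) m/s; the water relative to ground = (0.900, 0.000) m/s.
Velocity relative to ground = (1.900, 0.000) + (0.900, 0.000) = (2.800, 0.000) m/s.
Speed = |(2.800, 0.000)| = 2.800 m/s.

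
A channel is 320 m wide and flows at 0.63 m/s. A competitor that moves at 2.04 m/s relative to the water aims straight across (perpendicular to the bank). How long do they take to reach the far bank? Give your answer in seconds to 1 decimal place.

156.9 s

The component of the competitor's velocity perpendicular to the bank is 2.04 m/s.
The flow acts along the bank and has no component across it.
Time = 320 / 2.040 = 156.863 s.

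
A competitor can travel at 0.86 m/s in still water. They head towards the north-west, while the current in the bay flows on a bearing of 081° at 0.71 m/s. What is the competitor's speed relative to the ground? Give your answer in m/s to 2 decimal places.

Taking east as x and north as y: velocity relative to the water = (-0.608, 0.608) m/s; the water relative to ground = (0.701, 0.111) m/s.
Velocity relative to ground = (-0.608, 0.608) + (0.701, 0.111) = (0.093, 0.719) m/s.
Speed = |(0.093, 0.719)| = 0.725 m/s.

0.73 m/s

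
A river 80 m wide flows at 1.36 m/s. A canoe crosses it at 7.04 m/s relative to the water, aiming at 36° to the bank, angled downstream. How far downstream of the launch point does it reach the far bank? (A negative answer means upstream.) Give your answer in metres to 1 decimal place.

136.4 m

Perpendicular speed = 4.138 m/s; crossing time = 80 / 4.138 = 19.333 s.
Net downstream speed = 7.055 m/s.
Drift = 7.055 × 19.333 = 136.403 m (downstream).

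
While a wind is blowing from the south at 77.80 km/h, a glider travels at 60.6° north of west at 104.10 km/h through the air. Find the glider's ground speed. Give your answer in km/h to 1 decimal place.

Taking east as x and north as y: velocity relative to the air = (-51.103, 90.693) km/h; the air relative to ground = (0.000, 77.800) km/h.
Velocity relative to ground = (-51.103, 90.693) + (0.000, 77.800) = (-51.103, 168.493) km/h.
Speed = |(-51.103, 168.493)| = 176.073 km/h.

176.1 km/h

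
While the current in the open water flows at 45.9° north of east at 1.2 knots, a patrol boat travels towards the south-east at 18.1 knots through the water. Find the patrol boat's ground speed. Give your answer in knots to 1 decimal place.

18.1 knots

Taking east as x and north as y: velocity relative to the water = (12.799, -12.799) knots; the water relative to ground = (0.835, 0.862) knots.
Velocity relative to ground = (12.799, -12.799) + (0.835, 0.862) = (13.634, -11.937) knots.
Speed = |(13.634, -11.937)| = 18.121 knots.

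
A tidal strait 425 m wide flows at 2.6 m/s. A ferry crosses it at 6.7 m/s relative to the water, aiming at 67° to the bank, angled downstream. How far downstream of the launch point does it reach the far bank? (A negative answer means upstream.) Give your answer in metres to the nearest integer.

360 m

Perpendicular speed = 6.167 m/s; crossing time = 425 / 6.167 = 68.911 s.
Net downstream speed = 5.218 m/s.
Drift = 5.218 × 68.911 = 359.570 m (downstream).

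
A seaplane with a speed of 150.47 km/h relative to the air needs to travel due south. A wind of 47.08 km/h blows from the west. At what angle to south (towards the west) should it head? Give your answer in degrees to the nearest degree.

18°

The wind pushes perpendicular to the desired track; the heading must have a component into the wind equal to 47.08 km/h: 150.47 sin θ = 47.08.
sin θ = 0.3129, so θ = 18.233°.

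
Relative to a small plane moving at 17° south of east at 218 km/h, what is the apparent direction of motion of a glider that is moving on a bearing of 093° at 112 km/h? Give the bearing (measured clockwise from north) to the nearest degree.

Taking east as x and north as y: glider velocity = (111.847, -5.862) km/h; small plane velocity = (208.474, -63.737) km/h.
Velocity of glider relative to small plane = (111.847, -5.862) − (208.474, -63.737) = (-96.628, 57.875) km/h.
Bearing = atan2(-96.63, 57.88) = 300.92° clockwise from north.

301°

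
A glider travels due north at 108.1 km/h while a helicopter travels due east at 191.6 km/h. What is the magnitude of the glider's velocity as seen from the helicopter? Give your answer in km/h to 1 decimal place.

220.0 km/h

Taking east as x and north as y: glider velocity = (0.000, 108.100) km/h; helicopter velocity = (191.600, 0.000) km/h.
Velocity of glider relative to helicopter = (0.000, 108.100) − (191.600, 0.000) = (-191.600, 108.100) km/h.
Magnitude = |(-191.600, 108.100)| = 219.991 km/h.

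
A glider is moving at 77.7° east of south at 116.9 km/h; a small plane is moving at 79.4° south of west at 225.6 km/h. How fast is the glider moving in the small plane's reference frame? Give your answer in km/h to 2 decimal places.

250.99 km/h

Taking east as x and north as y: glider velocity = (114.217, -24.903) km/h; small plane velocity = (-41.499, -221.750) km/h.
Velocity of glider relative to small plane = (114.217, -24.903) − (-41.499, -221.750) = (155.716, 196.847) km/h.
Magnitude = |(155.716, 196.847)| = 250.990 km/h.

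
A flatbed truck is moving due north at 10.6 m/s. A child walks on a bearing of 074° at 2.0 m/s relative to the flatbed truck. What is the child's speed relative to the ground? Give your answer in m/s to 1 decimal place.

11.3 m/s

Taking east as x and north as y: flatbed truck velocity = (0.000, 10.600) m/s; child velocity relative to flatbed truck = (1.923, 0.551) m/s.
Velocity relative to ground = (0.000, 10.600) + (1.923, 0.551) = (1.923, 11.151) m/s.
Speed = |(1.923, 11.151)| = 11.316 m/s.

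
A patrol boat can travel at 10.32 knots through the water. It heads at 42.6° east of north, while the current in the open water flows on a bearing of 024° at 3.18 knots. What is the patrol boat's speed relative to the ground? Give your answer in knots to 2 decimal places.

13.37 knots

Taking east as x and north as y: velocity relative to the water = (6.985, 7.597) knots; the water relative to ground = (1.293, 2.905) knots.
Velocity relative to ground = (6.985, 7.597) + (1.293, 2.905) = (8.279, 10.502) knots.
Speed = |(8.279, 10.502)| = 13.372 knots.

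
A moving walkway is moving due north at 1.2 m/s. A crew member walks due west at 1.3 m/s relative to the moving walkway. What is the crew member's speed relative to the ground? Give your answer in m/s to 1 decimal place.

Taking east as x and north as y: moving walkway velocity = (0.000, 1.200) m/s; crew member velocity relative to moving walkway = (-1.300, 0.000) m/s.
Velocity relative to ground = (0.000, 1.200) + (-1.300, 0.000) = (-1.300, 1.200) m/s.
Speed = |(-1.300, 1.200)| = 1.769 m/s.

1.8 m/s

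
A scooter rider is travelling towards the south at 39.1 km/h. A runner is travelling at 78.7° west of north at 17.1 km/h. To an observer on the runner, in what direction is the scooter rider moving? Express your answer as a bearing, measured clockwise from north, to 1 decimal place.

Taking east as x and north as y: scooter rider velocity = (0.000, -39.100) km/h; runner velocity = (-16.769, 3.351) km/h.
Velocity of scooter rider relative to runner = (0.000, -39.100) − (-16.769, 3.351) = (16.769, -42.451) km/h.
Bearing = atan2(16.77, -42.45) = 158.45° clockwise from north.

158.4°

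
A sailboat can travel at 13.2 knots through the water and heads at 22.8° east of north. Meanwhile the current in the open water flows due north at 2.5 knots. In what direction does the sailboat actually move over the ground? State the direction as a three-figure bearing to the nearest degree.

Taking east as x and north as y: velocity relative to the water = (5.115, 12.169) knots; the water relative to ground = (0.000, 2.500) knots.
Velocity relative to ground = (5.115, 12.169) + (0.000, 2.500) = (5.115, 14.669) knots.
Bearing = atan2(5.12, 14.67) = 19.22° clockwise from north.

019°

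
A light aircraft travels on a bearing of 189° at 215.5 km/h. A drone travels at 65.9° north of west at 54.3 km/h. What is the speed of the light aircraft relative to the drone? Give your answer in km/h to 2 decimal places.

262.67 km/h

Taking east as x and north as y: light aircraft velocity = (-33.712, -212.847) km/h; drone velocity = (-22.172, 49.567) km/h.
Velocity of light aircraft relative to drone = (-33.712, -212.847) − (-22.172, 49.567) = (-11.539, -262.414) km/h.
Magnitude = |(-11.539, -262.414)| = 262.667 km/h.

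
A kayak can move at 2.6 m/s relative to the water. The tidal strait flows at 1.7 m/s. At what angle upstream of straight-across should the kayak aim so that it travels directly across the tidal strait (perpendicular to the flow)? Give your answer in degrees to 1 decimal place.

To cancel the current, the upstream component of the kayak's velocity must equal the flow: 2.6 sin θ = 1.7.
sin θ = 1.7 / 2.6 = 0.6538.
θ = arcsin(0.6538) = 40.832°.

40.8°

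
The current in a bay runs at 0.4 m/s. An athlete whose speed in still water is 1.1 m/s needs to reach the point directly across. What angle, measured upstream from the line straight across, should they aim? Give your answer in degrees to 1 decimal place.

To cancel the current, the upstream component of the athlete's velocity must equal the flow: 1.1 sin θ = 0.4.
sin θ = 0.4 / 1.1 = 0.3636.
θ = arcsin(0.3636) = 21.324°.

21.3°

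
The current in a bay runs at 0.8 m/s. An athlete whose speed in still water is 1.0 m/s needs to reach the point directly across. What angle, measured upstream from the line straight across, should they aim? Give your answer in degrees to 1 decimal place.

53.1°

To cancel the current, the upstream component of the athlete's velocity must equal the flow: 1.0 sin θ = 0.8.
sin θ = 0.8 / 1.0 = 0.8000.
θ = arcsin(0.8000) = 53.130°.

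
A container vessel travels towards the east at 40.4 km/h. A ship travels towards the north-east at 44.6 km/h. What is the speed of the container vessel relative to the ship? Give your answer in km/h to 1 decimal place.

Taking east as x and north as y: container vessel velocity = (40.400, 0.000) km/h; ship velocity = (31.537, 31.537) km/h.
Velocity of container vessel relative to ship = (40.400, 0.000) − (31.537, 31.537) = (8.863, -31.537) km/h.
Magnitude = |(8.863, -31.537)| = 32.759 km/h.

32.8 km/h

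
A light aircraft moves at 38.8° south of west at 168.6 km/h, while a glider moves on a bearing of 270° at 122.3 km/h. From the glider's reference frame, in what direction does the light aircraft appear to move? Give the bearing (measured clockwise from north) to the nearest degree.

Taking east as x and north as y: light aircraft velocity = (-131.396, -105.645) km/h; glider velocity = (-122.300, 0.000) km/h.
Velocity of light aircraft relative to glider = (-131.396, -105.645) − (-122.300, 0.000) = (-9.096, -105.645) km/h.
Bearing = atan2(-9.10, -105.65) = 184.92° clockwise from north.

185°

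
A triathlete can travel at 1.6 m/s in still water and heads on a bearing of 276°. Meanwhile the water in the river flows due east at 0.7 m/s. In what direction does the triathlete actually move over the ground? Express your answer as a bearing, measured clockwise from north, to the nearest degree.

281°

Taking east as x and north as y: velocity relative to the water = (-1.591, 0.167) m/s; the water relative to ground = (0.700, 0.000) m/s.
Velocity relative to ground = (-1.591, 0.167) + (0.700, 0.000) = (-0.891, 0.167) m/s.
Bearing = atan2(-0.89, 0.17) = 280.63° clockwise from north.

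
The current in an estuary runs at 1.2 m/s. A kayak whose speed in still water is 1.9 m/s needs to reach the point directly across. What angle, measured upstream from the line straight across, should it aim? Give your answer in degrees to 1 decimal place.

To cancel the current, the upstream component of the kayak's velocity must equal the flow: 1.9 sin θ = 1.2.
sin θ = 1.2 / 1.9 = 0.6316.
θ = arcsin(0.6316) = 39.167°.

39.2°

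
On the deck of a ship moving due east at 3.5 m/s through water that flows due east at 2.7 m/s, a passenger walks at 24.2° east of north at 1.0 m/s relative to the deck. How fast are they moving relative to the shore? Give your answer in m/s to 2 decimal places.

6.67 m/s

In east/north components (m/s): passenger relative to ship = (0.410, 0.912); ship relative to water = (3.500, 0.000); water relative to ground = (2.700, 0.000).
Sum = (6.610, 0.912) m/s.
Speed = |(6.610, 0.912)| = 6.673 m/s.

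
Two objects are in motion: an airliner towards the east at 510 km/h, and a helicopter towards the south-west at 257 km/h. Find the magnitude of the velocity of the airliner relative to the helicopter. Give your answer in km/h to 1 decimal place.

Taking east as x and north as y: airliner velocity = (510.000, 0.000) km/h; helicopter velocity = (-181.726, -181.726) km/h.
Velocity of airliner relative to helicopter = (510.000, 0.000) − (-181.726, -181.726) = (691.726, 181.726) km/h.
Magnitude = |(691.726, 181.726)| = 715.199 km/h.

715.2 km/h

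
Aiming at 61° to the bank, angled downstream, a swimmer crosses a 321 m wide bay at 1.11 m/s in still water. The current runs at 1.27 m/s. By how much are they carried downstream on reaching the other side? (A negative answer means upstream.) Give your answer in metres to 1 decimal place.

597.9 m

Perpendicular speed = 0.971 m/s; crossing time = 321 / 0.971 = 330.646 s.
Net downstream speed = 1.808 m/s.
Drift = 1.808 × 330.646 = 597.853 m (downstream).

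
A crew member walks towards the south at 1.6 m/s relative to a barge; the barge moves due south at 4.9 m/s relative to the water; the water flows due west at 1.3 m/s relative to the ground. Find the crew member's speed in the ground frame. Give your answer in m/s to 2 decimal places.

In east/north components (m/s): crew member relative to barge = (0.000, -1.600); barge relative to water = (0.000, -4.900); water relative to ground = (-1.300, 0.000).
Sum = (-1.300, -6.500) m/s.
Speed = |(-1.300, -6.500)| = 6.629 m/s.

6.63 m/s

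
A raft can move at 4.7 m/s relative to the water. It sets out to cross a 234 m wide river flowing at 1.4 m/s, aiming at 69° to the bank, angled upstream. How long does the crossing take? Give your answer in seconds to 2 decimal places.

The component of the raft's velocity perpendicular to the bank is 4.7 × sin 69° = 4.388 m/s.
Only the cross-stream component determines the crossing time; the current contributes nothing perpendicular to the bank.
Time = 234 / 4.388 = 53.329 s.

53.33 s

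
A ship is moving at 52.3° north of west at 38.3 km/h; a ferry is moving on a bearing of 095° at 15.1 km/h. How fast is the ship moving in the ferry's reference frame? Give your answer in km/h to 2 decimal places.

Taking east as x and north as y: ship velocity = (-23.421, 30.304) km/h; ferry velocity = (15.043, -1.316) km/h.
Velocity of ship relative to ferry = (-23.421, 30.304) − (15.043, -1.316) = (-38.464, 31.620) km/h.
Magnitude = |(-38.464, 31.620)| = 49.793 km/h.

49.79 km/h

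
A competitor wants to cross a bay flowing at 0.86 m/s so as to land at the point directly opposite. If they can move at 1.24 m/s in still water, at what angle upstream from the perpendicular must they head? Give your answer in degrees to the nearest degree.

To cancel the current, the upstream component of the competitor's velocity must equal the flow: 1.24 sin θ = 0.86.
sin θ = 0.86 / 1.24 = 0.6935.
θ = arcsin(0.6935) = 43.912°.

44°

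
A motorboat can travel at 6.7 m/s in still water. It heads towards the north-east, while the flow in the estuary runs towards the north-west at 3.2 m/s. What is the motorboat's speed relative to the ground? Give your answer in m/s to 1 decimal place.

7.4 m/s

Taking east as x and north as y: velocity relative to the water = (4.738, 4.738) m/s; the water relative to ground = (-2.263, 2.263) m/s.
Velocity relative to ground = (4.738, 4.738) + (-2.263, 2.263) = (2.475, 7.000) m/s.
Speed = |(2.475, 7.000)| = 7.425 m/s.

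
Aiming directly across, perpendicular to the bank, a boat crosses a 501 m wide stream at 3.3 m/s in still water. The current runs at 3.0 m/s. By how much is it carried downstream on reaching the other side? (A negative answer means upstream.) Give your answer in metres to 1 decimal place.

455.5 m

Perpendicular speed = 3.300 m/s; crossing time = 501 / 3.300 = 151.818 s.
Net downstream speed = 3.000 m/s.
Drift = 3.000 × 151.818 = 455.455 m (downstream).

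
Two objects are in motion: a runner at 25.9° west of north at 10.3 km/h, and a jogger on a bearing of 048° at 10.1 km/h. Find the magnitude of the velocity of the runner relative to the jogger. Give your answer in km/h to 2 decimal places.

Taking east as x and north as y: runner velocity = (-4.499, 9.265) km/h; jogger velocity = (7.506, 6.758) km/h.
Velocity of runner relative to jogger = (-4.499, 9.265) − (7.506, 6.758) = (-12.005, 2.507) km/h.
Magnitude = |(-12.005, 2.507)| = 12.264 km/h.

12.26 km/h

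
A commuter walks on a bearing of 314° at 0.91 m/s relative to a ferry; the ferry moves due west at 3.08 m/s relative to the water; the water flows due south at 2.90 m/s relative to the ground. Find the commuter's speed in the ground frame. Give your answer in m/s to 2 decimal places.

4.37 m/s

In east/north components (m/s): commuter relative to ferry = (-0.655, 0.632); ferry relative to water = (-3.080, 0.000); water relative to ground = (0.000, -2.900).
Sum = (-3.735, -2.268) m/s.
Speed = |(-3.735, -2.268)| = 4.369 m/s.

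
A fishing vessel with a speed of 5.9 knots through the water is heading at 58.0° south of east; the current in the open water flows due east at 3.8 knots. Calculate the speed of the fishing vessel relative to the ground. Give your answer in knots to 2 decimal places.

8.54 knots

Taking east as x and north as y: velocity relative to the water = (3.127, -5.003) knots; the water relative to ground = (3.800, 0.000) knots.
Velocity relative to ground = (3.127, -5.003) + (3.800, 0.000) = (6.927, -5.003) knots.
Speed = |(6.927, -5.003)| = 8.545 knots.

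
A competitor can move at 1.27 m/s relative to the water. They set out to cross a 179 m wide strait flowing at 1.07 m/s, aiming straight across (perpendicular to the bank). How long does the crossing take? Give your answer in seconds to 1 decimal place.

140.9 s

The component of the competitor's velocity perpendicular to the bank is 1.27 m/s.
Only the cross-stream component determines the crossing time; the current contributes nothing perpendicular to the bank.
Time = 179 / 1.270 = 140.945 s.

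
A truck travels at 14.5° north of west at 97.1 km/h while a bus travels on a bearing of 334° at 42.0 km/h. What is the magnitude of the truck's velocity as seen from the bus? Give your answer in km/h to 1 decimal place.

76.8 km/h

Taking east as x and north as y: truck velocity = (-94.007, 24.312) km/h; bus velocity = (-18.412, 37.749) km/h.
Velocity of truck relative to bus = (-94.007, 24.312) − (-18.412, 37.749) = (-75.596, -13.437) km/h.
Magnitude = |(-75.596, -13.437)| = 76.781 km/h.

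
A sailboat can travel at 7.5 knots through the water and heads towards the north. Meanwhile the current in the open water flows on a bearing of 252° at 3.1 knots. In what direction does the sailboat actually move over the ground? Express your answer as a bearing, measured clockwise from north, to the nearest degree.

Taking east as x and north as y: velocity relative to the water = (0.000, 7.500) knots; the water relative to ground = (-2.948, -0.958) knots.
Velocity relative to ground = (0.000, 7.500) + (-2.948, -0.958) = (-2.948, 6.542) knots.
Bearing = atan2(-2.95, 6.54) = 335.74° clockwise from north.

336°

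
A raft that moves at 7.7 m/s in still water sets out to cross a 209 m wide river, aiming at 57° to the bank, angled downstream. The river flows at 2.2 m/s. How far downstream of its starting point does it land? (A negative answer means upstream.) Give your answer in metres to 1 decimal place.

Perpendicular speed = 6.458 m/s; crossing time = 209 / 6.458 = 32.364 s.
Net downstream speed = 6.394 m/s.
Drift = 6.394 × 32.364 = 206.927 m (downstream).

206.9 m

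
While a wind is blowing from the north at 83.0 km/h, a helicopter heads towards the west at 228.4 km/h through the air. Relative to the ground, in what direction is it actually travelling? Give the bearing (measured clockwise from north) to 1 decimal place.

Taking east as x and north as y: velocity relative to the air = (-228.400, 0.000) km/h; the air relative to ground = (0.000, -83.000) km/h.
Velocity relative to ground = (-228.400, 0.000) + (0.000, -83.000) = (-228.400, -83.000) km/h.
Bearing = atan2(-228.40, -83.00) = 250.03° clockwise from north.

250.0°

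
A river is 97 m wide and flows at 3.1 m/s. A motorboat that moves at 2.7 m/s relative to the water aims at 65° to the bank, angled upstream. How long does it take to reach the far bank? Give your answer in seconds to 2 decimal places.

39.64 s

The component of the motorboat's velocity perpendicular to the bank is 2.7 × sin 65° = 2.447 m/s.
The flow acts along the bank and has no component across it.
Time = 97 / 2.447 = 39.640 s.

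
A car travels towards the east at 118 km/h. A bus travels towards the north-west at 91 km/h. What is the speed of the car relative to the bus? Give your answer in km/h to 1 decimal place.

193.4 km/h

Taking east as x and north as y: car velocity = (118.000, 0.000) km/h; bus velocity = (-64.347, 64.347) km/h.
Velocity of car relative to bus = (118.000, 0.000) − (-64.347, 64.347) = (182.347, -64.347) km/h.
Magnitude = |(182.347, -64.347)| = 193.367 km/h.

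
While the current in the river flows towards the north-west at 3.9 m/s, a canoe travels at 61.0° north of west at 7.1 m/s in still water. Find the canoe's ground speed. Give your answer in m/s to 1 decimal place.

Taking east as x and north as y: velocity relative to the water = (-3.442, 6.210) m/s; the water relative to ground = (-2.758, 2.758) m/s.
Velocity relative to ground = (-3.442, 6.210) + (-2.758, 2.758) = (-6.200, 8.968) m/s.
Speed = |(-6.200, 8.968)| = 10.902 m/s.

10.9 m/s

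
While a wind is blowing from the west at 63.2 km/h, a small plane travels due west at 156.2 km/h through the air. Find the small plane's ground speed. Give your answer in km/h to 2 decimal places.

Taking east as x and north as y: velocity relative to the air = (-156.200, 0.000) km/h; the air relative to ground = (63.200, 0.000) km/h.
Velocity relative to ground = (-156.200, 0.000) + (63.200, 0.000) = (-93.000, 0.000) km/h.
Speed = |(-93.000, 0.000)| = 93.000 km/h.

93.00 km/h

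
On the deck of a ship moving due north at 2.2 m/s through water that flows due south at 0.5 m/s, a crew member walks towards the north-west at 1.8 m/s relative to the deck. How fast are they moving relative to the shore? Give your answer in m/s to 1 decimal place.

In east/north components (m/s): crew member relative to ship = (-1.273, 1.273); ship relative to water = (0.000, 2.200); water relative to ground = (0.000, -0.500).
Sum = (-1.273, 2.973) m/s.
Speed = |(-1.273, 2.973)| = 3.234 m/s.

3.2 m/s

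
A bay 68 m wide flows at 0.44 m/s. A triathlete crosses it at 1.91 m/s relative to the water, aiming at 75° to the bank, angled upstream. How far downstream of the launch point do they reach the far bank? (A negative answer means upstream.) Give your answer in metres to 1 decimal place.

-2.0 m

Perpendicular speed = 1.845 m/s; crossing time = 68 / 1.845 = 36.858 s.
Net downstream speed = -0.054 m/s.
Drift = -0.054 × 36.858 = -2.003 m (upstream).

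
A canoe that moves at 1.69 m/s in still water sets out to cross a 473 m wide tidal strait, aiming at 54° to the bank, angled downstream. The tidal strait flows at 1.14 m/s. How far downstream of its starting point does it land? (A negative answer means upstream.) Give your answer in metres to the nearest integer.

738 m

Perpendicular speed = 1.367 m/s; crossing time = 473 / 1.367 = 345.953 s.
Net downstream speed = 2.133 m/s.
Drift = 2.133 × 345.953 = 738.041 m (downstream).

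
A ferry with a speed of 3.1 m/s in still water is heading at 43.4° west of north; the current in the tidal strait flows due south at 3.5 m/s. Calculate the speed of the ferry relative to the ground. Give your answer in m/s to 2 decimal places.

Taking east as x and north as y: velocity relative to the water = (-2.130, 2.252) m/s; the water relative to ground = (0.000, -3.500) m/s.
Velocity relative to ground = (-2.130, 2.252) + (0.000, -3.500) = (-2.130, -1.248) m/s.
Speed = |(-2.130, -1.248)| = 2.468 m/s.

2.47 m/s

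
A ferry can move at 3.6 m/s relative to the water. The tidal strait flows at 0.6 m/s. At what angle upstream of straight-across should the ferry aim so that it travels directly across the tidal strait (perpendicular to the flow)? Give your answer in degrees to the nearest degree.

To cancel the current, the upstream component of the ferry's velocity must equal the flow: 3.6 sin θ = 0.6.
sin θ = 0.6 / 3.6 = 0.1667.
θ = arcsin(0.1667) = 9.594°.

10°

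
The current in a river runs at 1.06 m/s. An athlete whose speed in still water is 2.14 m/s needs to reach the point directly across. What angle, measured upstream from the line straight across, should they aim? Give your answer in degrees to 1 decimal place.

29.7°

To cancel the current, the upstream component of the athlete's velocity must equal the flow: 2.14 sin θ = 1.06.
sin θ = 1.06 / 2.14 = 0.4953.
θ = arcsin(0.4953) = 29.691°.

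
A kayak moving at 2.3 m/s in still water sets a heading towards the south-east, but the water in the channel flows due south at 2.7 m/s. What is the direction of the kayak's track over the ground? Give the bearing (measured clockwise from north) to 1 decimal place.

159.4°

Taking east as x and north as y: velocity relative to the water = (1.626, -1.626) m/s; the water relative to ground = (0.000, -2.700) m/s.
Velocity relative to ground = (1.626, -1.626) + (0.000, -2.700) = (1.626, -4.326) m/s.
Bearing = atan2(1.63, -4.33) = 159.40° clockwise from north.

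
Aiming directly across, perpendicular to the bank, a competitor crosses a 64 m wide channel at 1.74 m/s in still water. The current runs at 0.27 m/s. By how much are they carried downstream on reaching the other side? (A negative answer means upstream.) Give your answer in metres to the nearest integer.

10 m

Perpendicular speed = 1.740 m/s; crossing time = 64 / 1.740 = 36.782 s.
Net downstream speed = 0.270 m/s.
Drift = 0.270 × 36.782 = 9.931 m (downstream).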